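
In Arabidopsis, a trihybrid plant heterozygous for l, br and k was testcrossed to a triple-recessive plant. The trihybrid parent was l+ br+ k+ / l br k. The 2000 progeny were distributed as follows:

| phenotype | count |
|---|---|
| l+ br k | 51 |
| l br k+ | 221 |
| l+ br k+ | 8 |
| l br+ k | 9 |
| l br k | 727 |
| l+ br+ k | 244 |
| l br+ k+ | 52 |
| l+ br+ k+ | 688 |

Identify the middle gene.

The two rarest classes, l+ br k+ and l br+ k, are the double crossovers. Comparing them with the parentals, only the br allele has switched, so br is the middle locus and the order is k – br – l.

br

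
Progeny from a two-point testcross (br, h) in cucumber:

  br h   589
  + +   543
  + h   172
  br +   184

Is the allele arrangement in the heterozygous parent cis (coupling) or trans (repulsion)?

The two most frequent classes are + + (543) and br h (589); these are the parental (non-recombinant) types.
So the F1 carried + + on one chromosome and br h on the other — the recessive alleles are on the same chromosome (cis / coupling).

cis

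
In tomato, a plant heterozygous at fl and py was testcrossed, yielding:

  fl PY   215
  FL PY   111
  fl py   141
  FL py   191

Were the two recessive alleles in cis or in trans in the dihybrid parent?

trans

The two most frequent classes are FL py (191) and fl PY (215); these are the parental (non-recombinant) types.
So the F1 carried FL py on one chromosome and fl PY on the other — the recessive alleles are on opposite chromosomes (trans / repulsion).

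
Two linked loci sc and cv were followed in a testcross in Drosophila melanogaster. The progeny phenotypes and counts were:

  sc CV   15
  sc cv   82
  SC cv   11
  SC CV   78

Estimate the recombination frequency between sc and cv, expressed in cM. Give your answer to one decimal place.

14.0 cM

The two most frequent classes, SC CV (78) and sc cv (82), are the parental types, so the F1 was SC CV / sc cv.
The recombinant classes are SC cv and sc CV: 11 + 15 = 26.
Recombination frequency = 26/186 = 0.1398 ≈ 14.0%, i.e. 14.0 cM.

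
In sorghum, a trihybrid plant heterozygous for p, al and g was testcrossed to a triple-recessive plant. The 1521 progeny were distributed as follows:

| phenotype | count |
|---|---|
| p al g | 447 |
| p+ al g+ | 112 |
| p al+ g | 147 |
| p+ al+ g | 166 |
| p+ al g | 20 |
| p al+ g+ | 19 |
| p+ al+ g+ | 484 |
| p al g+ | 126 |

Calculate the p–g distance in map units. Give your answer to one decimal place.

21.8 map units

The two most frequent reciprocal classes, p+ al+ g+ and p al g, are the parental types, so the F1 was p+ al+ g+ / p al g.
The two rarest classes, p al+ g+ and p+ al g, are the double crossovers. Comparing them with the parentals, only the p allele has switched, so p is the middle locus and the order is al – p – g.
Crossovers in the p–g interval produce the single-crossover classes p+ al+ g and p al g+ (166 + 126 = 292) plus the double crossovers (39).
RF(p–g) = (292 + 39) / 1521 = 331/1521 = 0.2176 → 21.8 map units.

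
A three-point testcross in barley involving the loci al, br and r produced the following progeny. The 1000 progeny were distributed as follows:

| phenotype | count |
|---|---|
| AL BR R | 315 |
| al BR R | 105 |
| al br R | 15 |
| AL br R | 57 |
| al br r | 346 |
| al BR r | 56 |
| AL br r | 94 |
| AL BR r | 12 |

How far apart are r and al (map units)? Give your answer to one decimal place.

The two most frequent reciprocal classes, al br r and AL BR R, are the parental types, so the F1 was al br r / AL BR R.
The two rarest classes, al br R and AL BR r, are the double crossovers. Comparing them with the parentals, only the r allele has switched, so r is the middle locus and the order is br – r – al.
Crossovers in the r–al interval produce the single-crossover classes AL br r and al BR R (94 + 105 = 199) plus the double crossovers (27).
RF(r–al) = (199 + 27) / 1000 = 226/1000 = 0.2260 → 22.6 map units.

22.6 map units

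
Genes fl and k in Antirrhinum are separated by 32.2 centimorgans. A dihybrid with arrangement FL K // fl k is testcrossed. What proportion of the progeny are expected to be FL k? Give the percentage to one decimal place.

16.1%

A map distance of 32.2 centimorgans corresponds to a recombination frequency of 0.322.
The F1 is FL K / fl k, so FL k is a recombinant gamete class with expected frequency r/2 = 0.322/2 = 0.1610.
That is 0.1610 = 16.1% of the progeny.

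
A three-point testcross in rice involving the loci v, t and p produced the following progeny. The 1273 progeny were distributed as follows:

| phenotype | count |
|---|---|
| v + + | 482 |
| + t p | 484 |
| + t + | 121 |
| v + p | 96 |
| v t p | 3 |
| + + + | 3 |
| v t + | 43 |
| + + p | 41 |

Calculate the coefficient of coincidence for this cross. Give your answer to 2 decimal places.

0.38

The two most frequent reciprocal classes, + t p and v + +, are the parental types, so the F1 was + t p / v + +.
The two rarest classes, v t p and + + +, are the double crossovers. Comparing them with the parentals, only the v allele has switched, so v is the middle locus and the order is p – v – t.
p–v: (217 + 6)/1273 = 0.1752; v–t: (84 + 6)/1273 = 0.0707.
Expected DCO frequency = 0.1752 × 0.0707 ≈ 0.01239; observed = 6/1273 ≈ 0.00471.
Coefficient of coincidence = 0.00471/0.01239 ≈ 0.38.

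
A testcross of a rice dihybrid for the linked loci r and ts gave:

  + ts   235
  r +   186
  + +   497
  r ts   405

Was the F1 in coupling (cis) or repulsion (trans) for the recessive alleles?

cis

The two most frequent classes are + + (497) and r ts (405); these are the parental (non-recombinant) types.
So the F1 carried + + on one chromosome and r ts on the other — the recessive alleles are on the same chromosome (cis / coupling).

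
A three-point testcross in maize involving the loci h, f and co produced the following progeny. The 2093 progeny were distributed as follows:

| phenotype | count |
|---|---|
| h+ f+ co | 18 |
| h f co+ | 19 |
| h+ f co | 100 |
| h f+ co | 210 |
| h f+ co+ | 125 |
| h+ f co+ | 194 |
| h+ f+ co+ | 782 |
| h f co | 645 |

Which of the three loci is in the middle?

The two most frequent reciprocal classes, h+ f+ co+ and h f co, are the parental types, so the F1 was h+ f+ co+ / h f co.
The two rarest classes, h+ f+ co and h f co+, are the double crossovers. Comparing them with the parentals, only the co allele has switched, so co is the middle locus and the order is h – co – f.

co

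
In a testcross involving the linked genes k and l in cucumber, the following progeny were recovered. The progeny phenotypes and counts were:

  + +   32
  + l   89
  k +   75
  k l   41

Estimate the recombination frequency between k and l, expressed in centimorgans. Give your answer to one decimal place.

The two most frequent classes, + l (89) and k + (75), are the parental types, so the F1 was + l / k +.
The recombinant classes are + + and k l: 32 + 41 = 73.
Recombination frequency = 73/237 = 0.3080 ≈ 30.8%, i.e. 30.8 centimorgans.

30.8 centimorgans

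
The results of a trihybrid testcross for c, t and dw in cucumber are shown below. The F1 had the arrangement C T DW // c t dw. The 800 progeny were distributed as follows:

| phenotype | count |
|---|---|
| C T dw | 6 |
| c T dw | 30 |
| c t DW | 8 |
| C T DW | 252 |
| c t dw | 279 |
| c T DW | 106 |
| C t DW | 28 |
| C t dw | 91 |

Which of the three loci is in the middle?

The two rarest classes, C T dw and c t DW, are the double crossovers. Comparing them with the parentals, only the dw allele has switched, so dw is the middle locus and the order is c – dw – t.

dw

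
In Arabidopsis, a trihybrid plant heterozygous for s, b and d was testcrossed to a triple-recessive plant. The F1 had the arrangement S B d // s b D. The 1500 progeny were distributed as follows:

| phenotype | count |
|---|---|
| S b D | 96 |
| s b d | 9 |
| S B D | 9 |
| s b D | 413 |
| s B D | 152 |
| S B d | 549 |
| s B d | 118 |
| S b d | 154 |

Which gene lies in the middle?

The two rarest classes, S B D and s b d, are the double crossovers. Comparing them with the parentals, only the d allele has switched, so d is the middle locus and the order is b – d – s.

d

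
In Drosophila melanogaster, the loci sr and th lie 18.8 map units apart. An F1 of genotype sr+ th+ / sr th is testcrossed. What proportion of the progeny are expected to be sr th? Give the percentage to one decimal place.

A map distance of 18.8 map units corresponds to a recombination frequency of 0.188.
The F1 is sr+ th+ / sr th, so sr th is a parental gamete class with expected frequency (1 − r)/2 = 0.812/2 = 0.4060.
That is 0.4060 = 40.6% of the progeny.

40.6%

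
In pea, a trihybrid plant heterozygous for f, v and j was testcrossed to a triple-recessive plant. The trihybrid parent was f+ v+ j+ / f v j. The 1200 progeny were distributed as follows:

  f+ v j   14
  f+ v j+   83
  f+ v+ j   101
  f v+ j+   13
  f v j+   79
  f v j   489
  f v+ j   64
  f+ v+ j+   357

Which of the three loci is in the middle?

The two rarest classes, f v+ j+ and f+ v j, are the double crossovers. Comparing them with the parentals, only the f allele has switched, so f is the middle locus and the order is v – f – j.

f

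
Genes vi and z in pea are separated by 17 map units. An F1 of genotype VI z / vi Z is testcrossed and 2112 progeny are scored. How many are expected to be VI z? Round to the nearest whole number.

A map distance of 17 map units corresponds to a recombination frequency of 0.170.
The F1 is VI z / vi Z, so VI z is a parental gamete class with expected frequency (1 − r)/2 = 0.830/2 = 0.4150.
Expected number = 0.4150 × 2112 = 876.48 ≈ 876.

876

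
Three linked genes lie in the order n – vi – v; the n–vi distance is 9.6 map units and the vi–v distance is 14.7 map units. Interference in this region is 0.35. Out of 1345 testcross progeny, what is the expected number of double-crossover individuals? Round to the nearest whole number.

Map distances give recombination frequencies of 0.096 and 0.147 for the two intervals.
With interference 0.35 (so coincidence = 0.65), expected double-crossover frequency = 0.096 × 0.147 × 0.65 = 0.00917.
Expected number = 0.00917 × 1345 = 12.34 ≈ 12.

12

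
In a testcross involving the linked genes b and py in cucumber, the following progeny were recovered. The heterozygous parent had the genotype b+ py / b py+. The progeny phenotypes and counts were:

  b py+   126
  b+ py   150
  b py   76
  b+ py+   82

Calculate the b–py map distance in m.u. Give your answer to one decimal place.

The recombinant classes are b+ py+ and b py: 82 + 76 = 158.
Recombination frequency = 158/434 = 0.3641 ≈ 36.4%, i.e. 36.4 m.u.

36.4 m.u.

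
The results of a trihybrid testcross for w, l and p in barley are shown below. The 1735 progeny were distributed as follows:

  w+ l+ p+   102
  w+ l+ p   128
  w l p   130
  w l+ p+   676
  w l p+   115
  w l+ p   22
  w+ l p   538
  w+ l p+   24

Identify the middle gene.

The two most frequent reciprocal classes, w l+ p+ and w+ l p, are the parental types, so the F1 was w l+ p+ / w+ l p.
The two rarest classes, w l+ p and w+ l p+, are the double crossovers. Comparing them with the parentals, only the p allele has switched, so p is the middle locus and the order is w – p – l.

p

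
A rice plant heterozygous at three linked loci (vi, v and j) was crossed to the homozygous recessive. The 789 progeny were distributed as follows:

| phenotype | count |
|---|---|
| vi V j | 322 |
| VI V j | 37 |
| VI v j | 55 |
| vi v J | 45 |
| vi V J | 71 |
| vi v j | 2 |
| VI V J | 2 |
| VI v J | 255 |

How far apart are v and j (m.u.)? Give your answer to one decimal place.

The two most frequent reciprocal classes, vi V j and VI v J, are the parental types, so the F1 was vi V j / VI v J.
The two rarest classes, vi v j and VI V J, are the double crossovers. Comparing them with the parentals, only the v allele has switched, so v is the middle locus and the order is vi – v – j.
Crossovers in the v–j interval produce the single-crossover classes vi V J and VI v j (71 + 55 = 126) plus the double crossovers (4).
RF(v–j) = (126 + 4) / 789 = 130/789 = 0.1648 → 16.5 m.u.

16.5 m.u.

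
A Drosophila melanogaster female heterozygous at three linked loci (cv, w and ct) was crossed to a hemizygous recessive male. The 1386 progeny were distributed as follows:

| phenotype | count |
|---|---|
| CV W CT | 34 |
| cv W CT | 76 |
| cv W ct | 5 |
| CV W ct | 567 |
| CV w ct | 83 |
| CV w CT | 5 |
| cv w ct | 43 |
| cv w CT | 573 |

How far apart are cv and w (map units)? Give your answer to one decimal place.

The two most frequent reciprocal classes, cv w CT and CV W ct, are the parental types, so the F1 was cv w CT / CV W ct.
The two rarest classes, CV w CT and cv W ct, are the double crossovers. Comparing them with the parentals, only the cv allele has switched, so cv is the middle locus and the order is ct – cv – w.
Crossovers in the cv–w interval produce the single-crossover classes cv W CT and CV w ct (76 + 83 = 159) plus the double crossovers (10).
RF(cv–w) = (159 + 10) / 1386 = 169/1386 = 0.1219 → 12.2 map units.

12.2 map units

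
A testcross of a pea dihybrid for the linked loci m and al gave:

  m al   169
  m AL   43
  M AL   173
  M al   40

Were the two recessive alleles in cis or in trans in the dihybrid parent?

The two most frequent classes are M AL (173) and m al (169); these are the parental (non-recombinant) types.
So the F1 carried M AL on one chromosome and m al on the other — the recessive alleles are on the same chromosome (cis / coupling).

cis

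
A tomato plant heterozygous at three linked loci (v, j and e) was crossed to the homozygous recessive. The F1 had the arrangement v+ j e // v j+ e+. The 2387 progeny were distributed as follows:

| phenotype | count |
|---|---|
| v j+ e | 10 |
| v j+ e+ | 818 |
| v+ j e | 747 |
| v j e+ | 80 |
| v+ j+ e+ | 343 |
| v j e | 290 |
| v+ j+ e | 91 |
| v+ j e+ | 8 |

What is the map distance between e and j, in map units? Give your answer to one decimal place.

7.9 map units

The two rarest classes, v+ j e+ and v j+ e, are the double crossovers. Comparing them with the parentals, only the e allele has switched, so e is the middle locus and the order is v – e – j.
Crossovers in the e–j interval produce the single-crossover classes v+ j+ e and v j e+ (91 + 80 = 171) plus the double crossovers (18).
RF(e–j) = (171 + 18) / 2387 = 189/2387 = 0.0792 → 7.9 map units.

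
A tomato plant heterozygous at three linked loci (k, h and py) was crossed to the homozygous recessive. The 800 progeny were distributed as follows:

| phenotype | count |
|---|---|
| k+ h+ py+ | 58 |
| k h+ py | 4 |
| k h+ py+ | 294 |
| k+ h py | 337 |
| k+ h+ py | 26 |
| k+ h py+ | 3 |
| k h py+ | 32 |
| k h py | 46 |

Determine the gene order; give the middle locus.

The two most frequent reciprocal classes, k h+ py+ and k+ h py, are the parental types, so the F1 was k h+ py+ / k+ h py.
The two rarest classes, k h+ py and k+ h py+, are the double crossovers. Comparing them with the parentals, only the py allele has switched, so py is the middle locus and the order is k – py – h.

py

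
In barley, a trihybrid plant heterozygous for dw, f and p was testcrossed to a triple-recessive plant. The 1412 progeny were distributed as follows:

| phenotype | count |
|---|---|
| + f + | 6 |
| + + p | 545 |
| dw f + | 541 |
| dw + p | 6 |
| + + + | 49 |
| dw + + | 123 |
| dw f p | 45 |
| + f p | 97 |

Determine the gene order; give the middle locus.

The two most frequent reciprocal classes, + + p and dw f +, are the parental types, so the F1 was + + p / dw f +.
The two rarest classes, dw + p and + f +, are the double crossovers. Comparing them with the parentals, only the dw allele has switched, so dw is the middle locus and the order is f – dw – p.

dw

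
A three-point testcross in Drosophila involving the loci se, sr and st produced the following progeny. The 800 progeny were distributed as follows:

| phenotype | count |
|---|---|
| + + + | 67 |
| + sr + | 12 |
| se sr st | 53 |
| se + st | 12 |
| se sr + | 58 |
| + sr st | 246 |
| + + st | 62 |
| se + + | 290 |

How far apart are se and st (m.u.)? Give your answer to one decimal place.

The two most frequent reciprocal classes, + sr st and se + +, are the parental types, so the F1 was + sr st / se + +.
The two rarest classes, + sr + and se + st, are the double crossovers. Comparing them with the parentals, only the st allele has switched, so st is the middle locus and the order is se – st – sr.
Crossovers in the se–st interval produce the single-crossover classes se sr st and + + + (53 + 67 = 120) plus the double crossovers (24).
RF(se–st) = (120 + 24) / 800 = 144/800 = 0.1800 → 18.0 m.u.

18.0 m.u.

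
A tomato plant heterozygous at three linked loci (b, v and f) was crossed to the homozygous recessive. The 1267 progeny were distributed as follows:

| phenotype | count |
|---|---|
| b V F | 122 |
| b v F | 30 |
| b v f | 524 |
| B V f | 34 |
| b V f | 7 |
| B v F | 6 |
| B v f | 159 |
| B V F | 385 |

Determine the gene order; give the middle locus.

v

The two most frequent reciprocal classes, B V F and b v f, are the parental types, so the F1 was B V F / b v f.
The two rarest classes, B v F and b V f, are the double crossovers. Comparing them with the parentals, only the v allele has switched, so v is the middle locus and the order is f – v – b.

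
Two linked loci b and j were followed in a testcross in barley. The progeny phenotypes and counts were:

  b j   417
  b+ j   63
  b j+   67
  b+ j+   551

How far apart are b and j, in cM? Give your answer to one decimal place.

The two most frequent classes, b+ j+ (551) and b j (417), are the parental types, so the F1 was b+ j+ / b j.
The recombinant classes are b+ j and b j+: 63 + 67 = 130.
Recombination frequency = 130/1098 = 0.1184 ≈ 11.8%, i.e. 11.8 cM.

11.8 cM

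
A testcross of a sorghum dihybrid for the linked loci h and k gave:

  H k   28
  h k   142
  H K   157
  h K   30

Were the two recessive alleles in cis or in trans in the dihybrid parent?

cis

The two most frequent classes are H K (157) and h k (142); these are the parental (non-recombinant) types.
So the F1 carried H K on one chromosome and h k on the other — the recessive alleles are on the same chromosome (cis / coupling).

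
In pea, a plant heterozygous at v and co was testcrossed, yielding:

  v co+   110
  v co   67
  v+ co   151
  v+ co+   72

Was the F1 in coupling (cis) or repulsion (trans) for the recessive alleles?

trans

The two most frequent classes are v+ co (151) and v co+ (110); these are the parental (non-recombinant) types.
So the F1 carried v+ co on one chromosome and v co+ on the other — the recessive alleles are on opposite chromosomes (trans / repulsion).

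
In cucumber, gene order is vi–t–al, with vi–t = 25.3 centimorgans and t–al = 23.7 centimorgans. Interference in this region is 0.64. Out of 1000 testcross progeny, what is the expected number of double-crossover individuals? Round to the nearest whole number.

Map distances give recombination frequencies of 0.253 and 0.237 for the two intervals.
With interference 0.64 (so coincidence = 0.36), expected double-crossover frequency = 0.253 × 0.237 × 0.36 = 0.02159.
Expected number = 0.02159 × 1000 = 21.59 ≈ 22.

22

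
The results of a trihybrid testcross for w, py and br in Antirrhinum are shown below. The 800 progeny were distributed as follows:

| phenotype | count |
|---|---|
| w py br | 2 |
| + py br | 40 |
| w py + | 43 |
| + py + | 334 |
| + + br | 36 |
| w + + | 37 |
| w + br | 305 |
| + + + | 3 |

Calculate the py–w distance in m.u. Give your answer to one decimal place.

The two most frequent reciprocal classes, w + br and + py +, are the parental types, so the F1 was w + br / + py +.
The two rarest classes, w py br and + + +, are the double crossovers. Comparing them with the parentals, only the py allele has switched, so py is the middle locus and the order is br – py – w.
Crossovers in the py–w interval produce the single-crossover classes + + br and w py + (36 + 43 = 79) plus the double crossovers (5).
RF(py–w) = (79 + 5) / 800 = 84/800 = 0.1050 → 10.5 m.u.

10.5 m.u.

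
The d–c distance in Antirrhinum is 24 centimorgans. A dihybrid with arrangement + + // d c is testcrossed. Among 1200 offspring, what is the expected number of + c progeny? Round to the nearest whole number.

144

A map distance of 24 centimorgans corresponds to a recombination frequency of 0.240.
The F1 is + + / d c, so + c is a recombinant gamete class with expected frequency r/2 = 0.240/2 = 0.1200.
Expected number = 0.1200 × 1200 = 144.00 ≈ 144.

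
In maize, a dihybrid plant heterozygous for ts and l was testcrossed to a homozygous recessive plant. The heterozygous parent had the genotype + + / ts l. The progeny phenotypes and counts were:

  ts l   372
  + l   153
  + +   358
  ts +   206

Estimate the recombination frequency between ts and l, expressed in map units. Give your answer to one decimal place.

The recombinant classes are + l and ts +: 153 + 206 = 359.
Recombination frequency = 359/1089 = 0.3297 ≈ 33.0%, i.e. 33.0 map units.

33.0 map units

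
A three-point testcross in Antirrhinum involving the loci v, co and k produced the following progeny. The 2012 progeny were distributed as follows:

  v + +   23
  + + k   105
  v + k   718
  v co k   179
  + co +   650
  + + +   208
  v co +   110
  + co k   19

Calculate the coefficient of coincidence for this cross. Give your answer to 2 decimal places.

The two most frequent reciprocal classes, v + k and + co +, are the parental types, so the F1 was v + k / + co +.
The two rarest classes, v + + and + co k, are the double crossovers. Comparing them with the parentals, only the k allele has switched, so k is the middle locus and the order is v – k – co.
v–k: (215 + 42)/2012 = 0.1277; k–co: (387 + 42)/2012 = 0.2132.
Expected DCO frequency = 0.1277 × 0.2132 ≈ 0.02723; observed = 42/2012 ≈ 0.02087.
Coefficient of coincidence = 0.02087/0.02723 ≈ 0.77.

0.77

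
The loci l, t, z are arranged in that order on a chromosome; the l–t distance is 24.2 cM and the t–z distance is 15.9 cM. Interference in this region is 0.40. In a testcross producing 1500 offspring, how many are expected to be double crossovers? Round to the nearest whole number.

35

Map distances give recombination frequencies of 0.242 and 0.159 for the two intervals.
With interference 0.40 (so coincidence = 0.60), expected double-crossover frequency = 0.242 × 0.159 × 0.60 = 0.02309.
Expected number = 0.02309 × 1500 = 34.63 ≈ 35.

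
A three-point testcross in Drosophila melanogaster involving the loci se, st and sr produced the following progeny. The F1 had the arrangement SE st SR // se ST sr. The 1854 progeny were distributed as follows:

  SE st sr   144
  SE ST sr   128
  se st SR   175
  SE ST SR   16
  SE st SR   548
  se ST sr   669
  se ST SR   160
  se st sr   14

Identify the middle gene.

st

The two rarest classes, SE ST SR and se st sr, are the double crossovers. Comparing them with the parentals, only the st allele has switched, so st is the middle locus and the order is se – st – sr.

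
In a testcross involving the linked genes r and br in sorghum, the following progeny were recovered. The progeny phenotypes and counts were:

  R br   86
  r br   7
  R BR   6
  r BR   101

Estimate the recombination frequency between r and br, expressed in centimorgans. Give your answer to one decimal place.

6.5 centimorgans

The two most frequent classes, R br (86) and r BR (101), are the parental types, so the F1 was R br / r BR.
The recombinant classes are R BR and r br: 6 + 7 = 13.
Recombination frequency = 13/200 = 0.0650 ≈ 6.5%, i.e. 6.5 centimorgans.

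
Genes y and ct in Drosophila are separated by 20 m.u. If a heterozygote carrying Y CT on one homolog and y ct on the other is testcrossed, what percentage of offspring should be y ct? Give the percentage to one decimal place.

40.0%

A map distance of 20 m.u. corresponds to a recombination frequency of 0.200.
The F1 is Y CT / y ct, so y ct is a parental gamete class with expected frequency (1 − r)/2 = 0.800/2 = 0.4000.
That is 0.4000 = 40.0% of the progeny.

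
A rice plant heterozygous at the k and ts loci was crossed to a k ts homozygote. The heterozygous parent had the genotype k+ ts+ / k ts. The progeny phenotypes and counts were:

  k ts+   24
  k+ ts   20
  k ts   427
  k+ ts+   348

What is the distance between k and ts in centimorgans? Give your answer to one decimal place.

5.4 centimorgans

The recombinant classes are k+ ts and k ts+: 20 + 24 = 44.
Recombination frequency = 44/819 = 0.0537 ≈ 5.4%, i.e. 5.4 centimorgans.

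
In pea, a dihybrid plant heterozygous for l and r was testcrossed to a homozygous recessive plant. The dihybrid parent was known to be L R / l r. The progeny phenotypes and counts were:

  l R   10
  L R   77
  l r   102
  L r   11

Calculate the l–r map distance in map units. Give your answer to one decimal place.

10.5 map units

The recombinant classes are L r and l R: 11 + 10 = 21.
Recombination frequency = 21/200 = 0.1050 ≈ 10.5%, i.e. 10.5 map units.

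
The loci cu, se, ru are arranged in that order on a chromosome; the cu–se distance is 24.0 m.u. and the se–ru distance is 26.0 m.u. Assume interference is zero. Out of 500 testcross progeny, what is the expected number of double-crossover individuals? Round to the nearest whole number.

31

Map distances give recombination frequencies of 0.240 and 0.260 for the two intervals.
With no interference, expected double-crossover frequency = 0.240 × 0.260 = 0.06240.
Expected number = 0.06240 × 500 = 31.20 ≈ 31.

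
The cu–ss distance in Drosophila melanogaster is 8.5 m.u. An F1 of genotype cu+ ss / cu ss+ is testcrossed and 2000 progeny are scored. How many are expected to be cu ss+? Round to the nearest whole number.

A map distance of 8.5 m.u. corresponds to a recombination frequency of 0.085.
The F1 is cu+ ss / cu ss+, so cu ss+ is a parental gamete class with expected frequency (1 − r)/2 = 0.915/2 = 0.4575.
Expected number = 0.4575 × 2000 = 915.00 ≈ 915.

915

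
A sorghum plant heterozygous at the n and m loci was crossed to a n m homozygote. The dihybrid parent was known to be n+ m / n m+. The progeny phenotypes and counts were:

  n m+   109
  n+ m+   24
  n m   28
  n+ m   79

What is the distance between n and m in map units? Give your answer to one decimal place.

The recombinant classes are n+ m+ and n m: 24 + 28 = 52.
Recombination frequency = 52/240 = 0.2167 ≈ 21.7%, i.e. 21.7 map units.

21.7 map units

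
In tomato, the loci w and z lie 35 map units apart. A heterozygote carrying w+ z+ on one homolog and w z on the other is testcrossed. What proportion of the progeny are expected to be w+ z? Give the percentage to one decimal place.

17.5%

A map distance of 35 map units corresponds to a recombination frequency of 0.350.
The F1 is w+ z+ / w z, so w+ z is a recombinant gamete class with expected frequency r/2 = 0.350/2 = 0.1750.
That is 0.1750 = 17.5% of the progeny.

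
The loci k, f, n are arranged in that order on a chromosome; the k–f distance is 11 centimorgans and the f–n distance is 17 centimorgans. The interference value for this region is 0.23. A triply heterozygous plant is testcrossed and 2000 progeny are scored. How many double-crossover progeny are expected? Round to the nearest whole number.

Map distances give recombination frequencies of 0.110 and 0.170 for the two intervals.
With interference 0.23 (so coincidence = 0.77), expected double-crossover frequency = 0.110 × 0.170 × 0.77 = 0.01440.
Expected number = 0.01440 × 2000 = 28.80 ≈ 29.

29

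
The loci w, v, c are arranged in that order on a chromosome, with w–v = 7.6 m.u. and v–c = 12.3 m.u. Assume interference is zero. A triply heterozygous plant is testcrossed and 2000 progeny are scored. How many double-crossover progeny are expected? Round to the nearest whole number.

Map distances give recombination frequencies of 0.076 and 0.123 for the two intervals.
With no interference, expected double-crossover frequency = 0.076 × 0.123 = 0.00935.
Expected number = 0.00935 × 2000 = 18.70 ≈ 19.

19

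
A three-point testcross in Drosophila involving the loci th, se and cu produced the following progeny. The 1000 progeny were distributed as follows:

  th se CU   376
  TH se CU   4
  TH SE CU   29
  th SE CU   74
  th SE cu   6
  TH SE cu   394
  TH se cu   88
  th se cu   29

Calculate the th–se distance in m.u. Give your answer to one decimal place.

17.2 m.u.

The two most frequent reciprocal classes, TH SE cu and th se CU, are the parental types, so the F1 was TH SE cu / th se CU.
The two rarest classes, th SE cu and TH se CU, are the double crossovers. Comparing them with the parentals, only the th allele has switched, so th is the middle locus and the order is se – th – cu.
Crossovers in the se–th interval produce the single-crossover classes TH se cu and th SE CU (88 + 74 = 162) plus the double crossovers (10).
RF(se–th) = (162 + 10) / 1000 = 172/1000 = 0.1720 → 17.2 m.u.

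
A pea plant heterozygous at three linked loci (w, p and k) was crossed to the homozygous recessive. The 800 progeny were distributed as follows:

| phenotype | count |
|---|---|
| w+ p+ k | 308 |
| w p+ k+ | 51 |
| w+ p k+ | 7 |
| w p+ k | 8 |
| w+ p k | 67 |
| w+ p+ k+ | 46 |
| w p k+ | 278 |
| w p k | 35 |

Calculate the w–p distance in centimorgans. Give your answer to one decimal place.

16.6 centimorgans

The two most frequent reciprocal classes, w+ p+ k and w p k+, are the parental types, so the F1 was w+ p+ k / w p k+.
The two rarest classes, w p+ k and w+ p k+, are the double crossovers. Comparing them with the parentals, only the w allele has switched, so w is the middle locus and the order is k – w – p.
Crossovers in the w–p interval produce the single-crossover classes w+ p k and w p+ k+ (67 + 51 = 118) plus the double crossovers (15).
RF(w–p) = (118 + 15) / 800 = 133/800 = 0.1663 → 16.6 centimorgans.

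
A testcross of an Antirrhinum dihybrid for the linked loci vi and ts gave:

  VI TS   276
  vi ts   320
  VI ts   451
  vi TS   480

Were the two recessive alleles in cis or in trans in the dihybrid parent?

The two most frequent classes are VI ts (451) and vi TS (480); these are the parental (non-recombinant) types.
So the F1 carried VI ts on one chromosome and vi TS on the other — the recessive alleles are on opposite chromosomes (trans / repulsion).

trans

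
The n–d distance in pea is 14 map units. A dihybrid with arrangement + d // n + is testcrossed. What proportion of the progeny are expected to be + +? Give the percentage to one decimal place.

7.0%

A map distance of 14 map units corresponds to a recombination frequency of 0.140.
The F1 is + d / n +, so + + is a recombinant gamete class with expected frequency r/2 = 0.140/2 = 0.0700.
That is 0.0700 = 7.0% of the progeny.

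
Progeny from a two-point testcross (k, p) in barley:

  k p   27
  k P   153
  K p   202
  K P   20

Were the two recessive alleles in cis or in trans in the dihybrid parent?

The two most frequent classes are K p (202) and k P (153); these are the parental (non-recombinant) types.
So the F1 carried K p on one chromosome and k P on the other — the recessive alleles are on opposite chromosomes (trans / repulsion).

trans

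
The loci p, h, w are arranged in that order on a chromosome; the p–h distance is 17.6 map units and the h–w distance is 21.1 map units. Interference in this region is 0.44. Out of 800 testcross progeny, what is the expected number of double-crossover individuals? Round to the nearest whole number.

17

Map distances give recombination frequencies of 0.176 and 0.211 for the two intervals.
With interference 0.44 (so coincidence = 0.56), expected double-crossover frequency = 0.176 × 0.211 × 0.56 = 0.02080.
Expected number = 0.02080 × 800 = 16.64 ≈ 17.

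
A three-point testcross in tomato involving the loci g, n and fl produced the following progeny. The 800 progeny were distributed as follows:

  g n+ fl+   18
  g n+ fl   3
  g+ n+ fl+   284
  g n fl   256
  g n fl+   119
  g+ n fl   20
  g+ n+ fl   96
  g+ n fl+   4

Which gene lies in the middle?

n

The two most frequent reciprocal classes, g+ n+ fl+ and g n fl, are the parental types, so the F1 was g+ n+ fl+ / g n fl.
The two rarest classes, g+ n fl+ and g n+ fl, are the double crossovers. Comparing them with the parentals, only the n allele has switched, so n is the middle locus and the order is g – n – fl.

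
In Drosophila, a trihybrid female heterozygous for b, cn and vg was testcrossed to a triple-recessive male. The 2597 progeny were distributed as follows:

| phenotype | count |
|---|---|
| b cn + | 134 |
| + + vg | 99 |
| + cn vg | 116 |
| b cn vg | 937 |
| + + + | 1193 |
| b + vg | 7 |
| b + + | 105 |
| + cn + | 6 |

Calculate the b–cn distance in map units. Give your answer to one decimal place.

The two most frequent reciprocal classes, b cn vg and + + +, are the parental types, so the F1 was b cn vg / + + +.
The two rarest classes, b + vg and + cn +, are the double crossovers. Comparing them with the parentals, only the cn allele has switched, so cn is the middle locus and the order is vg – cn – b.
Crossovers in the cn–b interval produce the single-crossover classes + cn vg and b + + (116 + 105 = 221) plus the double crossovers (13).
RF(cn–b) = (221 + 13) / 2597 = 234/2597 = 0.0901 → 9.0 map units.

9.0 map units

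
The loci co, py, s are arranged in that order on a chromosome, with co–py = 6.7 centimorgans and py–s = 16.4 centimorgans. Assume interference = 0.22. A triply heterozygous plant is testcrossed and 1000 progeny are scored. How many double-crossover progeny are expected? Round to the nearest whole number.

9

Map distances give recombination frequencies of 0.067 and 0.164 for the two intervals.
With interference 0.22 (so coincidence = 0.78), expected double-crossover frequency = 0.067 × 0.164 × 0.78 = 0.00857.
Expected number = 0.00857 × 1000 = 8.57 ≈ 9.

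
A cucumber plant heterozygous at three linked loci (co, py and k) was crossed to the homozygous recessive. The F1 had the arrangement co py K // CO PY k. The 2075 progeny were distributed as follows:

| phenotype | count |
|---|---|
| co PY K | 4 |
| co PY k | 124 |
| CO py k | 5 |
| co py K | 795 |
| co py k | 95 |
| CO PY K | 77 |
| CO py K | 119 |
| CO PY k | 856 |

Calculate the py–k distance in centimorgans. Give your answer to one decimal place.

The two rarest classes, co PY K and CO py k, are the double crossovers. Comparing them with the parentals, only the py allele has switched, so py is the middle locus and the order is k – py – co.
Crossovers in the k–py interval produce the single-crossover classes co py k and CO PY K (95 + 77 = 172) plus the double crossovers (9).
RF(k–py) = (172 + 9) / 2075 = 181/2075 = 0.0872 → 8.7 centimorgans.

8.7 centimorgans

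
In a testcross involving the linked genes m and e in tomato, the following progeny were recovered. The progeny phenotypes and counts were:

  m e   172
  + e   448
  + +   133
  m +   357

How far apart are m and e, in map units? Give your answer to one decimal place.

The two most frequent classes, + e (448) and m + (357), are the parental types, so the F1 was + e / m +.
The recombinant classes are + + and m e: 133 + 172 = 305.
Recombination frequency = 305/1110 = 0.2748 ≈ 27.5%, i.e. 27.5 map units.

27.5 map units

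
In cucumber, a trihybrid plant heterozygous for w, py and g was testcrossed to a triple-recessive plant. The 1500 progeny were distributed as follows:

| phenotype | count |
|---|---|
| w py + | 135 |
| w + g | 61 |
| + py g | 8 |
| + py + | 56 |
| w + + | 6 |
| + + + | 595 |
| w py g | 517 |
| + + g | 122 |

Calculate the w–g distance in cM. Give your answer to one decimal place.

The two most frequent reciprocal classes, w py g and + + +, are the parental types, so the F1 was w py g / + + +.
The two rarest classes, + py g and w + +, are the double crossovers. Comparing them with the parentals, only the w allele has switched, so w is the middle locus and the order is g – w – py.
Crossovers in the g–w interval produce the single-crossover classes w py + and + + g (135 + 122 = 257) plus the double crossovers (14).
RF(g–w) = (257 + 14) / 1500 = 271/1500 = 0.1807 → 18.1 cM.

18.1 cM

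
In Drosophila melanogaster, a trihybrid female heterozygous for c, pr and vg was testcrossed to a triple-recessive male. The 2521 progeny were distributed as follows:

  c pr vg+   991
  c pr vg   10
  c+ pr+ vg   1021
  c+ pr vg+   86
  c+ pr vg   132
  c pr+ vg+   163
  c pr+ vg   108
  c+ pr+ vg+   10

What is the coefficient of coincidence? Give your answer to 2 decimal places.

0.75

The two most frequent reciprocal classes, c+ pr+ vg and c pr vg+, are the parental types, so the F1 was c+ pr+ vg / c pr vg+.
The two rarest classes, c+ pr+ vg+ and c pr vg, are the double crossovers. Comparing them with the parentals, only the vg allele has switched, so vg is the middle locus and the order is pr – vg – c.
pr–vg: (295 + 20)/2521 = 0.1250; vg–c: (194 + 20)/2521 = 0.0849.
Expected DCO frequency = 0.1250 × 0.0849 ≈ 0.01061; observed = 20/2521 ≈ 0.00793.
Coefficient of coincidence = 0.00793/0.01061 ≈ 0.75.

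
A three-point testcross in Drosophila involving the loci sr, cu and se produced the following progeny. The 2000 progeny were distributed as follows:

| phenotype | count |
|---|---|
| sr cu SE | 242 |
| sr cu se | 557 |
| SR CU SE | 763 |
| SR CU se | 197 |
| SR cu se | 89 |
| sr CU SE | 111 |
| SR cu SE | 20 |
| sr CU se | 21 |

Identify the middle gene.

The two most frequent reciprocal classes, sr cu se and SR CU SE, are the parental types, so the F1 was sr cu se / SR CU SE.
The two rarest classes, sr CU se and SR cu SE, are the double crossovers. Comparing them with the parentals, only the cu allele has switched, so cu is the middle locus and the order is se – cu – sr.

cu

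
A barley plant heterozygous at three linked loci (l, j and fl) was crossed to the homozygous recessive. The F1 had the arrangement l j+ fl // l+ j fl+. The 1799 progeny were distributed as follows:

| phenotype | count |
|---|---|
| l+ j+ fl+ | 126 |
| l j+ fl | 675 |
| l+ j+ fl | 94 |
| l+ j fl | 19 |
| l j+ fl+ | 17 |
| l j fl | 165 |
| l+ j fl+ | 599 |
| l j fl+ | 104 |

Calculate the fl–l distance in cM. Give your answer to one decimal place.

The two rarest classes, l j+ fl+ and l+ j fl, are the double crossovers. Comparing them with the parentals, only the fl allele has switched, so fl is the middle locus and the order is j – fl – l.
Crossovers in the fl–l interval produce the single-crossover classes l+ j+ fl and l j fl+ (94 + 104 = 198) plus the double crossovers (36).
RF(fl–l) = (198 + 36) / 1799 = 234/1799 = 0.1301 → 13.0 cM.

13.0 cM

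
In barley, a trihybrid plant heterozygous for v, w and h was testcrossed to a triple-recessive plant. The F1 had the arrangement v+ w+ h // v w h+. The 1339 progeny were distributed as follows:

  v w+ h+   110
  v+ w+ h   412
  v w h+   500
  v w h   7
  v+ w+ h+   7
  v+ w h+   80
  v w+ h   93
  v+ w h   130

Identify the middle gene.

The two rarest classes, v+ w+ h+ and v w h, are the double crossovers. Comparing them with the parentals, only the h allele has switched, so h is the middle locus and the order is v – h – w.

h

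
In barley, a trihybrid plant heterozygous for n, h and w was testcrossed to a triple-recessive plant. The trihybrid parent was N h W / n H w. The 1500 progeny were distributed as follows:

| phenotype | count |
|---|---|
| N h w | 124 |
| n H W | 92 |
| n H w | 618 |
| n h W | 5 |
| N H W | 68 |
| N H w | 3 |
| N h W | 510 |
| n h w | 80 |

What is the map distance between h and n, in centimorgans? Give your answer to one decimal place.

10.4 centimorgans

The two rarest classes, n h W and N H w, are the double crossovers. Comparing them with the parentals, only the n allele has switched, so n is the middle locus and the order is h – n – w.
Crossovers in the h–n interval produce the single-crossover classes N H W and n h w (68 + 80 = 148) plus the double crossovers (8).
RF(h–n) = (148 + 8) / 1500 = 156/1500 = 0.1040 → 10.4 centimorgans.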